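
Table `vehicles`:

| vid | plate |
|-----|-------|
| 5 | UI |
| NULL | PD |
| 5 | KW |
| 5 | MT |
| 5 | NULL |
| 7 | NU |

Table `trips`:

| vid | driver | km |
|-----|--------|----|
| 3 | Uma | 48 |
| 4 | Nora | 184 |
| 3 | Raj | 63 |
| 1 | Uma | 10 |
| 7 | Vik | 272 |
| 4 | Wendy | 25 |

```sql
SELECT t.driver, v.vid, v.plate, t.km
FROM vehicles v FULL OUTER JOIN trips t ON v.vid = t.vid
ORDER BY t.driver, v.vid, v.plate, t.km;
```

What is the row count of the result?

FULL OUTER JOIN keeps every row from both sides; unmatched rows get NULL for the other side's columns.
Matching on v.vid = t.vid. A NULL in a compared column never satisfies the condition.
- vid=5: no t row matches, row kept with t columns NULL.
- vid=NULL: no t row matches, row kept with t columns NULL.
- vid=5: no t row matches, row kept with t columns NULL.
- vid=5: no t row matches, row kept with t columns NULL.
- vid=5: no t row matches, row kept with t columns NULL.
- vid=7: 1 matching t row(s), so 1 row(s) emitted.
- 5 t row(s) had no v match → kept, v columns NULL.
Total: 1 matched + 10 padded = 11 rows.

11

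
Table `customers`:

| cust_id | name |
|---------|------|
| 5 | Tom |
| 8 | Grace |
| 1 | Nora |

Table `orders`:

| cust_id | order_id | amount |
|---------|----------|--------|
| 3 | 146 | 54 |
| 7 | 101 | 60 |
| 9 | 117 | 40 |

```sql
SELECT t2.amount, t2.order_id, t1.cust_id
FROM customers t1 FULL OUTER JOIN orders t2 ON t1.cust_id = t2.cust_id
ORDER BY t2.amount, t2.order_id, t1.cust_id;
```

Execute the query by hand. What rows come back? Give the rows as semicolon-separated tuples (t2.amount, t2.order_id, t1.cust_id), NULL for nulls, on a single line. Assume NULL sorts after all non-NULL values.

(40, 117, NULL); (54, 146, NULL); (60, 101, NULL); (NULL, NULL, 1); (NULL, NULL, 5); (NULL, NULL, 8)

FULL OUTER JOIN keeps every row from both sides; unmatched rows get NULL for the other side's columns.
Matching on t1.cust_id = t2.cust_id.
- cust_id=5: no t2 row matches, row kept with t2 columns NULL.
- cust_id=8: no t2 row matches, row kept with t2 columns NULL.
- cust_id=1: no t2 row matches, row kept with t2 columns NULL.
- plus 3 unmatched t2 row(s), each kept with NULL t1 columns.
After projecting and ordering:
t2.amount | t2.order_id | t1.cust_id
40 | 117 | NULL
54 | 146 | NULL
60 | 101 | NULL
NULL | NULL | 1
NULL | NULL | 5
NULL | NULL | 8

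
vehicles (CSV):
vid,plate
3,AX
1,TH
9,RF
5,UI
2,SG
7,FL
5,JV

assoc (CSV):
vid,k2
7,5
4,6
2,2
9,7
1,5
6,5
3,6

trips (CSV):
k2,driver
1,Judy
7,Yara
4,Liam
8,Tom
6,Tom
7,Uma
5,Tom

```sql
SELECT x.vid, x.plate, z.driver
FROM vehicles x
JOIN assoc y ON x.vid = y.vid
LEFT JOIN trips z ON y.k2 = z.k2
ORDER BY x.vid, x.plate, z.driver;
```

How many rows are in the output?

6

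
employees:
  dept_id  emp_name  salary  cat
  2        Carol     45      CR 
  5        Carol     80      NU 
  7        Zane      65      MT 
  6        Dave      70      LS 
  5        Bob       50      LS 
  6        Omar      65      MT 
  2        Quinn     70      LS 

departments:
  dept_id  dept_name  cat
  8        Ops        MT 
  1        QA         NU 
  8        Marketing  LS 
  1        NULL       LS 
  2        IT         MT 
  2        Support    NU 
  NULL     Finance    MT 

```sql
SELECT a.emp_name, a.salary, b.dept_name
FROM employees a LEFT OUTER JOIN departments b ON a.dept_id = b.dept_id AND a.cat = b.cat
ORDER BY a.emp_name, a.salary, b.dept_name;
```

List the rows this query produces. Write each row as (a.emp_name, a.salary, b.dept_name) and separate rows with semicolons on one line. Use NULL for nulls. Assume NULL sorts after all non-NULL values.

LEFT JOIN keeps every row from `employees`; unmatched rows get NULL for `departments`'s columns.
Matching on a.dept_id = b.dept_id AND a.cat = b.cat. A NULL in a compared column never satisfies the condition.
- a (dept_id=2, cat=CR) has no partner → padded with NULL.
- a (dept_id=5, cat=NU) has no partner → padded with NULL.
- a (dept_id=7, cat=MT) has no partner → padded with NULL.
- a (dept_id=6, cat=LS) has no partner → padded with NULL.
- a (dept_id=5, cat=LS) has no partner → padded with NULL.
- a (dept_id=6, cat=MT) has no partner → padded with NULL.
- a (dept_id=2, cat=LS) has no partner → padded with NULL.
After projecting and ordering:
a.emp_name | a.salary | b.dept_name
Bob | 50 | NULL
Carol | 45 | NULL
Carol | 80 | NULL
Dave | 70 | NULL
Omar | 65 | NULL
Quinn | 70 | NULL
Zane | 65 | NULL

(Bob, 50, NULL); (Carol, 45, NULL); (Carol, 80, NULL); (Dave, 70, NULL); (Omar, 65, NULL); (Quinn, 70, NULL); (Zane, 65, NULL)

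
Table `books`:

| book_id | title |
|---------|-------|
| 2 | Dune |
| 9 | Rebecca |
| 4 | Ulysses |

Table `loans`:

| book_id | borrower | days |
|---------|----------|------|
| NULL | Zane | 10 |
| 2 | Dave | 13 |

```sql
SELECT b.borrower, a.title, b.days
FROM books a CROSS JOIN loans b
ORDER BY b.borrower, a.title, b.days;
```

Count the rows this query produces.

CROSS JOIN pairs every row of `books` with every row of `loans`: 3 × 2 = 6 rows.

6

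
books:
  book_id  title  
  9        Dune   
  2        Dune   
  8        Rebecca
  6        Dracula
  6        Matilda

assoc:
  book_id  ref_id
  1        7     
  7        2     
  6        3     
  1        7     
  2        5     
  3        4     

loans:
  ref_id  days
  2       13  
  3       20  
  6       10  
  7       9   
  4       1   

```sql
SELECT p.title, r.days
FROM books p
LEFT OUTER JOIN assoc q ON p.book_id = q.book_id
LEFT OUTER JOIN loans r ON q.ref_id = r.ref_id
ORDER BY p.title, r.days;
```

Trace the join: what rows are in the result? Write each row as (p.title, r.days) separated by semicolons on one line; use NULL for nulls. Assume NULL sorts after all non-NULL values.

(Dracula, 20); (Dune, NULL); (Dune, NULL); (Matilda, 20); (Rebecca, NULL)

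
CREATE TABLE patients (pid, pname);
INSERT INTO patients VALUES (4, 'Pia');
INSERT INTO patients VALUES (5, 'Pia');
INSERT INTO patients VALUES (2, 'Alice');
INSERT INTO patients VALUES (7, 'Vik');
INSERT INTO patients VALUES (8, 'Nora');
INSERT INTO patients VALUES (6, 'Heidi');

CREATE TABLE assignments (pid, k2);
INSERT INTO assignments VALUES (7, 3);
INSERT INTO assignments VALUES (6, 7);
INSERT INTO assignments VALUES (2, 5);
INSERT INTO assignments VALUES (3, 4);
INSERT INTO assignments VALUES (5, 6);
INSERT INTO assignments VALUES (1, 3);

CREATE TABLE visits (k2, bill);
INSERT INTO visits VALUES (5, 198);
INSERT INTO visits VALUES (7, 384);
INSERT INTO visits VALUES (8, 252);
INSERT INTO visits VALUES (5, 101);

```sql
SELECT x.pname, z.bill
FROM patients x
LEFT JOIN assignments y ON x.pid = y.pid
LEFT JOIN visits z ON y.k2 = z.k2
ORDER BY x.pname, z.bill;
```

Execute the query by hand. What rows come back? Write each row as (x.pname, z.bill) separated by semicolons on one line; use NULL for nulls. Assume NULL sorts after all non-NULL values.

(Alice, 101); (Alice, 198); (Heidi, 384); (Nora, NULL); (Pia, NULL); (Pia, NULL); (Vik, NULL)

Step 1 — x LEFT JOIN y on pid → 6 row(s).
Then LEFT JOIN `visits z` on k2: each of those 6 rows is kept; rows whose y.k2 has no match in z get NULL for z's columns.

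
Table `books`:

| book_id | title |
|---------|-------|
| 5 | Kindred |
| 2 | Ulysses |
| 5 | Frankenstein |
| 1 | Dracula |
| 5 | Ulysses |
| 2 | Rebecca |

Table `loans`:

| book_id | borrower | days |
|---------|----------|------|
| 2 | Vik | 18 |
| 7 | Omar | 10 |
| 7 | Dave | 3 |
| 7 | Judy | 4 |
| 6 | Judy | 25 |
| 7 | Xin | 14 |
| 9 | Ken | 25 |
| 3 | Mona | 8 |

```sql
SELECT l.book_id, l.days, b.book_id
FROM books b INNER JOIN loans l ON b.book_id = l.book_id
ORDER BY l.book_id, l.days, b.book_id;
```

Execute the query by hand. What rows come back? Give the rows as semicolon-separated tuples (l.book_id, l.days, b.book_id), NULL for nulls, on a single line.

INNER JOIN keeps only pairs where the ON condition holds.
Matching on b.book_id = l.book_id.
- b[0] book_id=5 → no match; dropped.
- b[1] book_id=2 → 1 match(es) in l → 1 row(s).
- b[2] book_id=5 → no match; dropped.
- b[3] book_id=1 → no match; dropped.
- b[4] book_id=5 → no match; dropped.
- b[5] book_id=2 → 1 match(es) in l → 1 row(s).
After projecting and ordering:
l.book_id | l.days | b.book_id
2 | 18 | 2
2 | 18 | 2

(2, 18, 2); (2, 18, 2)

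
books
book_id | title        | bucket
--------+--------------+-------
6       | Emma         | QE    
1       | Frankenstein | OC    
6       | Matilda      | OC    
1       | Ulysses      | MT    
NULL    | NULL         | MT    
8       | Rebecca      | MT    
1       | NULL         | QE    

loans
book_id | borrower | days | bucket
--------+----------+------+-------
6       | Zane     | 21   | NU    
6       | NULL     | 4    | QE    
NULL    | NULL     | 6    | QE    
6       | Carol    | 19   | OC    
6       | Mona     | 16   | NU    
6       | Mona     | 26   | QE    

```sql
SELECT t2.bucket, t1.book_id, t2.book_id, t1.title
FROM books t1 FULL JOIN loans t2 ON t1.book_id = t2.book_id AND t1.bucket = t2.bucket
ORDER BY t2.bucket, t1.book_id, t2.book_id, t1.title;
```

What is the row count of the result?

11

FULL OUTER JOIN keeps every row from both sides; unmatched rows get NULL for the other side's columns.
Matching on t1.book_id = t2.book_id AND t1.bucket = t2.bucket. A NULL in a compared column never satisfies the condition.
- t1 (book_id=6, bucket=QE) pairs with 2 row(s) of t2.
- t1 (book_id=1, bucket=OC) has no partner → padded with NULL.
- t1 (book_id=6, bucket=OC) pairs with 1 row(s) of t2.
- t1 (book_id=1, bucket=MT) has no partner → padded with NULL.
- t1 (book_id=NULL, bucket=MT) has no partner → padded with NULL.
- t1 (book_id=8, bucket=MT) has no partner → padded with NULL.
- t1 (book_id=1, bucket=QE) has no partner → padded with NULL.
- plus 3 unmatched t2 row(s), each kept with NULL t1 columns.
Total: 3 matched + 8 padded = 11 rows.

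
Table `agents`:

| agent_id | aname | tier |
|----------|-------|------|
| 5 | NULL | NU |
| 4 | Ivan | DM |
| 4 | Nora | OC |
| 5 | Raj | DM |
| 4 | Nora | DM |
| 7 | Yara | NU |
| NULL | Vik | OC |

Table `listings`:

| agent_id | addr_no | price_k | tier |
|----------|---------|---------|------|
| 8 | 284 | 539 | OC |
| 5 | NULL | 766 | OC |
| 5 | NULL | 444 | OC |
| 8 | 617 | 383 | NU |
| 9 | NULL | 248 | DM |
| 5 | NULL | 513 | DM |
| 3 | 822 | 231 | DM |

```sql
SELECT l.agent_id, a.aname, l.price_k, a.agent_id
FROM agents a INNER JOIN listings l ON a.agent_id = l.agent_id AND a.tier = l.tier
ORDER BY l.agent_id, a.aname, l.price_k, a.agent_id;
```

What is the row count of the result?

1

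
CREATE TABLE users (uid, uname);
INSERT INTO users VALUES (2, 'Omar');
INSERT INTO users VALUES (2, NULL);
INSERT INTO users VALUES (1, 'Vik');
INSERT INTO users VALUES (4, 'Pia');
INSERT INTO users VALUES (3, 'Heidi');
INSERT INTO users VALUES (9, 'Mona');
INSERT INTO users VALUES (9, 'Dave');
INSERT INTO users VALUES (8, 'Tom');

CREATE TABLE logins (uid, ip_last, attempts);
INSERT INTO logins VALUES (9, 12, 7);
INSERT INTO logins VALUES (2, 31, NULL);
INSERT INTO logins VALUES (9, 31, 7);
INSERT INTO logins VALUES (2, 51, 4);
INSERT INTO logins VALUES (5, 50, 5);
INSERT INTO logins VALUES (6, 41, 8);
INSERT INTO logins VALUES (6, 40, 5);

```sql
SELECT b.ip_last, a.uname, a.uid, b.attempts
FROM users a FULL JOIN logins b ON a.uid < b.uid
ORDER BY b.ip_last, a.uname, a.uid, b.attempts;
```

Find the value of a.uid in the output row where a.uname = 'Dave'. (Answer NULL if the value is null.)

FULL OUTER JOIN keeps every row from both sides; unmatched rows get NULL for the other side's columns.
Matching on a.uid < b.uid.
- a (uid=2) pairs with 5 row(s) of b.
- a (uid=2) pairs with 5 row(s) of b.
- a (uid=1) pairs with 7 row(s) of b.
- a (uid=4) pairs with 5 row(s) of b.
- a (uid=3) pairs with 5 row(s) of b.
- a (uid=9) has no partner → padded with NULL.
- a (uid=9) has no partner → padded with NULL.
- a (uid=8) pairs with 2 row(s) of b.

9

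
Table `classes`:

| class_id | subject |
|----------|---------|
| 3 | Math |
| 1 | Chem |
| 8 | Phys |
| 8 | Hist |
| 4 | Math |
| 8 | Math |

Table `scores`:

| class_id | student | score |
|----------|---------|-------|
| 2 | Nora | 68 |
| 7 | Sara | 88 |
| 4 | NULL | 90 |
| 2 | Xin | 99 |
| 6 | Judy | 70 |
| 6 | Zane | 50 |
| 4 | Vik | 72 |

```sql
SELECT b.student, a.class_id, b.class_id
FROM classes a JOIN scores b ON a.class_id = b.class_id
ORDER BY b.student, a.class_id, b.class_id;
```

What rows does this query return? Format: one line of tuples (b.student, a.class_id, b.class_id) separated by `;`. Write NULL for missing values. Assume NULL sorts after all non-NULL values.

(Vik, 4, 4); (NULL, 4, 4)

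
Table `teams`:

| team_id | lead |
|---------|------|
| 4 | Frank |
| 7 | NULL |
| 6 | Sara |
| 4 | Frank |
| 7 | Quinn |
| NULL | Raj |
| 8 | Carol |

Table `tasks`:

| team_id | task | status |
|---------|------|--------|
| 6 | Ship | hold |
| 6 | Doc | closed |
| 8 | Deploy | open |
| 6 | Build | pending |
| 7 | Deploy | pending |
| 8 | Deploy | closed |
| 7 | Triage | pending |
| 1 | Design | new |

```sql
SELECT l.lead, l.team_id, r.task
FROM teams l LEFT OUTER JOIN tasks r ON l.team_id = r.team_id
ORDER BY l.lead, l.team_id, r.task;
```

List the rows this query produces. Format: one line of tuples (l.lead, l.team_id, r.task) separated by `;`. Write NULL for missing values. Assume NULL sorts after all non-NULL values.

(Carol, 8, Deploy); (Carol, 8, Deploy); (Frank, 4, NULL); (Frank, 4, NULL); (Quinn, 7, Deploy); (Quinn, 7, Triage); (Raj, NULL, NULL); (Sara, 6, Build); (Sara, 6, Doc); (Sara, 6, Ship); (NULL, 7, Deploy); (NULL, 7, Triage)

LEFT JOIN keeps every row from `teams`; unmatched rows get NULL for `tasks`'s columns.
Matching on l.team_id = r.team_id. A NULL in a compared column never satisfies the condition.
Matched pairs: 9; unmatched l rows kept: 3.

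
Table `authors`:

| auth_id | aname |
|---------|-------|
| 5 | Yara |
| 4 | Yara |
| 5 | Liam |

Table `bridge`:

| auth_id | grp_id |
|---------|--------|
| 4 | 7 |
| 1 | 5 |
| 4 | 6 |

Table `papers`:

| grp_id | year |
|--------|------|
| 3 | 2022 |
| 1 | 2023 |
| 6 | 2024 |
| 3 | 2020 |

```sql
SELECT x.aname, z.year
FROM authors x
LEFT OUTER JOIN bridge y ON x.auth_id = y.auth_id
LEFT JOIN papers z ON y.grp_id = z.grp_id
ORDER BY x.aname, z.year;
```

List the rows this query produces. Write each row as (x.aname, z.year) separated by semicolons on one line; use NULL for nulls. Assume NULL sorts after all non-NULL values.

(Liam, NULL); (Yara, 2024); (Yara, NULL); (Yara, NULL)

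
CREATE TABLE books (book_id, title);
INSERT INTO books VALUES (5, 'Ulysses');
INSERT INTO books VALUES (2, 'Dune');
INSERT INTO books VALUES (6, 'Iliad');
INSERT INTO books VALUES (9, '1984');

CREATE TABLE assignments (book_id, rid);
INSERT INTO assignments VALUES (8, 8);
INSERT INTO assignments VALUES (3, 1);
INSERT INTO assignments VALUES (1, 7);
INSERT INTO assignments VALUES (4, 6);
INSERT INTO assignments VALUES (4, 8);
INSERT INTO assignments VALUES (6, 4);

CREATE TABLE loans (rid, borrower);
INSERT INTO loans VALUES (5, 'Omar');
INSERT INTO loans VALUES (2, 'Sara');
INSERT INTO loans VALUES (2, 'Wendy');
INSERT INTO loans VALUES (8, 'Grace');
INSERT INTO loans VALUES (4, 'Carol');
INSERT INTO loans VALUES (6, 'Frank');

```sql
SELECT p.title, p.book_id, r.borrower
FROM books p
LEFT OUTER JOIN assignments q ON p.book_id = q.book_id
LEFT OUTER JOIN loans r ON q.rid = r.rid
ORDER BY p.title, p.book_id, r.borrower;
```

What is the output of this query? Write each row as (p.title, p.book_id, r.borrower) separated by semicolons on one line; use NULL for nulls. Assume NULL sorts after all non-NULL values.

(1984, 9, NULL); (Dune, 2, NULL); (Iliad, 6, Carol); (Ulysses, 5, NULL)

Joins associate left-to-right: books LEFT JOIN assignments on book_id gives 4 intermediate row(s).
Then LEFT JOIN `loans r` on rid: each of those 4 rows is kept; rows whose q.rid has no match in r get NULL for r's columns.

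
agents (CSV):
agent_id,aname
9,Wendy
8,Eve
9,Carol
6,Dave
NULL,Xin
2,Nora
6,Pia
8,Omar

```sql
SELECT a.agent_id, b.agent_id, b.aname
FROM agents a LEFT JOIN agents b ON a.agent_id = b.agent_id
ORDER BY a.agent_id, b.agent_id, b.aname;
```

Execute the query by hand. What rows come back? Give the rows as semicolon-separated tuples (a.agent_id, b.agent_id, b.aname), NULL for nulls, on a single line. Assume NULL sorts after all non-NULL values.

(2, 2, Nora); (6, 6, Dave); (6, 6, Dave); (6, 6, Pia); (6, 6, Pia); (8, 8, Eve); (8, 8, Eve); (8, 8, Omar); (8, 8, Omar); (9, 9, Carol); (9, 9, Carol); (9, 9, Wendy); (9, 9, Wendy); (NULL, NULL, NULL)

LEFT JOIN keeps every row from `agents a`; unmatched rows get NULL for `agents b`'s columns.
Matching on a.agent_id = b.agent_id. A NULL in a compared column never satisfies the condition.
- a[0] agent_id=9 → 2 match(es) in b → 2 row(s).
- a[1] agent_id=8 → 2 match(es) in b → 2 row(s).
- a[2] agent_id=9 → 2 match(es) in b → 2 row(s).
- a[3] agent_id=6 → 2 match(es) in b → 2 row(s).
- a[4] agent_id=NULL → no match; kept with NULLs on the b side.
- a[5] agent_id=2 → 1 match(es) in b → 1 row(s).
- a[6] agent_id=6 → 2 match(es) in b → 2 row(s).
- a[7] agent_id=8 → 2 match(es) in b → 2 row(s).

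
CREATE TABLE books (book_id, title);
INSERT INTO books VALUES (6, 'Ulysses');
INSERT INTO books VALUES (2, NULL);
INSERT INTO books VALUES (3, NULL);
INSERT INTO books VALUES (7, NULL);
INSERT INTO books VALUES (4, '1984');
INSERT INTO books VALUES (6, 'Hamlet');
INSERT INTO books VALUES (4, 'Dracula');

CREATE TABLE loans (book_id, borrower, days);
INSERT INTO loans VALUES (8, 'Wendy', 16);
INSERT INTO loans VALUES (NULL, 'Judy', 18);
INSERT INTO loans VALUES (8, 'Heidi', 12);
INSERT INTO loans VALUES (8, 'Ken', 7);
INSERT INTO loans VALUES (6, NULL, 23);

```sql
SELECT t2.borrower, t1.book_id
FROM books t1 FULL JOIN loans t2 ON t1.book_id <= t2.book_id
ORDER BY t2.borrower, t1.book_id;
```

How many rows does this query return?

FULL OUTER JOIN keeps every row from both sides; unmatched rows get NULL for the other side's columns.
Matching on t1.book_id <= t2.book_id. A NULL in a compared column never satisfies the condition.
- t1[0] book_id=6 → 4 match(es) in t2 → 4 row(s).
- t1[1] book_id=2 → 4 match(es) in t2 → 4 row(s).
- t1[2] book_id=3 → 4 match(es) in t2 → 4 row(s).
- t1[3] book_id=7 → 3 match(es) in t2 → 3 row(s).
- t1[4] book_id=4 → 4 match(es) in t2 → 4 row(s).
- t1[5] book_id=6 → 4 match(es) in t2 → 4 row(s).
- t1[6] book_id=4 → 4 match(es) in t2 → 4 row(s).
- plus 1 unmatched t2 row(s), each kept with NULL t1 columns.
Total: 27 matched + 1 padded = 28 rows.

28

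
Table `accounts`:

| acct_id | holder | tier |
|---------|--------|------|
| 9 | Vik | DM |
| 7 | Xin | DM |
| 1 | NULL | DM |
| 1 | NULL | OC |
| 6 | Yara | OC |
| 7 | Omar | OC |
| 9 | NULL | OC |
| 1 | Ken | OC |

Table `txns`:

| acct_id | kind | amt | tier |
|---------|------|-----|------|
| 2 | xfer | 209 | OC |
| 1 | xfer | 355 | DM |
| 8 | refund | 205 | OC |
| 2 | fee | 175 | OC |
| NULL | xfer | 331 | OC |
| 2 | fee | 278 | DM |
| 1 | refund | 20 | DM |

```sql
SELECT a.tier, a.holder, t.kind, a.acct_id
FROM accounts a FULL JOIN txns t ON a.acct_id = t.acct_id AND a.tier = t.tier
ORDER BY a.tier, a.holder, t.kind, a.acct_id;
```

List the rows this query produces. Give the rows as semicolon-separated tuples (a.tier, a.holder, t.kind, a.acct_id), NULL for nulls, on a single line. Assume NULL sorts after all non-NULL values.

FULL OUTER JOIN keeps every row from both sides; unmatched rows get NULL for the other side's columns.
Matching on a.acct_id = t.acct_id AND a.tier = t.tier. A NULL in a compared column never satisfies the condition.
- a[0] acct_id=9, tier=DM → no match; kept with NULLs on the t side.
- a[1] acct_id=7, tier=DM → no match; kept with NULLs on the t side.
- a[2] acct_id=1, tier=DM → 2 match(es) in t → 2 row(s).
- a[3] acct_id=1, tier=OC → no match; kept with NULLs on the t side.
- a[4] acct_id=6, tier=OC → no match; kept with NULLs on the t side.
- a[5] acct_id=7, tier=OC → no match; kept with NULLs on the t side.
- a[6] acct_id=9, tier=OC → no match; kept with NULLs on the t side.
- a[7] acct_id=1, tier=OC → no match; kept with NULLs on the t side.
- 5 row(s) from t found no a partner → padded with NULL.

(DM, Vik, NULL, 9); (DM, Xin, NULL, 7); (DM, NULL, refund, 1); (DM, NULL, xfer, 1); (OC, Ken, NULL, 1); (OC, Omar, NULL, 7); (OC, Yara, NULL, 6); (OC, NULL, NULL, 1); (OC, NULL, NULL, 9); (NULL, NULL, fee, NULL); (NULL, NULL, fee, NULL); (NULL, NULL, refund, NULL); (NULL, NULL, xfer, NULL); (NULL, NULL, xfer, NULL)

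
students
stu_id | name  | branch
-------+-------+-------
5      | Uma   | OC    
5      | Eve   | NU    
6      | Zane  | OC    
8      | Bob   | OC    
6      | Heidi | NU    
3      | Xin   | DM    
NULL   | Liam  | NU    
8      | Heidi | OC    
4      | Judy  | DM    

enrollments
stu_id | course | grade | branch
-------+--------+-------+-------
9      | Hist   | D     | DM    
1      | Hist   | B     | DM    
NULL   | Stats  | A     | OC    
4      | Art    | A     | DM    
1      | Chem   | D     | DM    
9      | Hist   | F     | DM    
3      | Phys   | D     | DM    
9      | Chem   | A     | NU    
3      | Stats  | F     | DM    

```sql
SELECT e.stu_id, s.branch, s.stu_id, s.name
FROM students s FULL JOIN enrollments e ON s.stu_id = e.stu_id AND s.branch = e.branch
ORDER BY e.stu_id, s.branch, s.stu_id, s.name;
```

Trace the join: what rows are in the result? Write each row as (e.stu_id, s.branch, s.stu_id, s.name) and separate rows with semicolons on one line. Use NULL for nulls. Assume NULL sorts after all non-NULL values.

FULL OUTER JOIN keeps every row from both sides; unmatched rows get NULL for the other side's columns.
Matching on s.stu_id = e.stu_id AND s.branch = e.branch. A NULL in a compared column never satisfies the condition.
Matched pairs: 3; unmatched s rows kept: 7; unmatched e rows kept: 6.

(1, NULL, NULL, NULL); (1, NULL, NULL, NULL); (3, DM, 3, Xin); (3, DM, 3, Xin); (4, DM, 4, Judy); (9, NULL, NULL, NULL); (9, NULL, NULL, NULL); (9, NULL, NULL, NULL); (NULL, NU, 5, Eve); (NULL, NU, 6, Heidi); (NULL, NU, NULL, Liam); (NULL, OC, 5, Uma); (NULL, OC, 6, Zane); (NULL, OC, 8, Bob); (NULL, OC, 8, Heidi); (NULL, NULL, NULL, NULL)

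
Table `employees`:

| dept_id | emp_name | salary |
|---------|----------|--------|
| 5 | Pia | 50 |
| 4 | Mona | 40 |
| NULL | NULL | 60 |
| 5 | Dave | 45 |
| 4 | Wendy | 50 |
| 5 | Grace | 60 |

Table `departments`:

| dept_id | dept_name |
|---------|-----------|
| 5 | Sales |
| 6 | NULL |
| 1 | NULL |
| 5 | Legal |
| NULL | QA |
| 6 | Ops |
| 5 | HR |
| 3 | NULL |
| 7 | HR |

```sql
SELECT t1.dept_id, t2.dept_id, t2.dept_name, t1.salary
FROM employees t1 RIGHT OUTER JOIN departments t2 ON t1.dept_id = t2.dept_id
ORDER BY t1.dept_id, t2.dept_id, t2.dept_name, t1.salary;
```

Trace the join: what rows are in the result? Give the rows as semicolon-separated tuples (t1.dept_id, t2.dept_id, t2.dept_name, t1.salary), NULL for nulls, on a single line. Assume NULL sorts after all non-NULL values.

RIGHT JOIN keeps every row from `departments`; unmatched rows get NULL for `employees`'s columns.
Matching on t1.dept_id = t2.dept_id. A NULL in a compared column never satisfies the condition.
Matched pairs: 9; unmatched t2 rows kept: 6.

(5, 5, HR, 45); (5, 5, HR, 50); (5, 5, HR, 60); (5, 5, Legal, 45); (5, 5, Legal, 50); (5, 5, Legal, 60); (5, 5, Sales, 45); (5, 5, Sales, 50); (5, 5, Sales, 60); (NULL, 1, NULL, NULL); (NULL, 3, NULL, NULL); (NULL, 6, Ops, NULL); (NULL, 6, NULL, NULL); (NULL, 7, HR, NULL); (NULL, NULL, QA, NULL)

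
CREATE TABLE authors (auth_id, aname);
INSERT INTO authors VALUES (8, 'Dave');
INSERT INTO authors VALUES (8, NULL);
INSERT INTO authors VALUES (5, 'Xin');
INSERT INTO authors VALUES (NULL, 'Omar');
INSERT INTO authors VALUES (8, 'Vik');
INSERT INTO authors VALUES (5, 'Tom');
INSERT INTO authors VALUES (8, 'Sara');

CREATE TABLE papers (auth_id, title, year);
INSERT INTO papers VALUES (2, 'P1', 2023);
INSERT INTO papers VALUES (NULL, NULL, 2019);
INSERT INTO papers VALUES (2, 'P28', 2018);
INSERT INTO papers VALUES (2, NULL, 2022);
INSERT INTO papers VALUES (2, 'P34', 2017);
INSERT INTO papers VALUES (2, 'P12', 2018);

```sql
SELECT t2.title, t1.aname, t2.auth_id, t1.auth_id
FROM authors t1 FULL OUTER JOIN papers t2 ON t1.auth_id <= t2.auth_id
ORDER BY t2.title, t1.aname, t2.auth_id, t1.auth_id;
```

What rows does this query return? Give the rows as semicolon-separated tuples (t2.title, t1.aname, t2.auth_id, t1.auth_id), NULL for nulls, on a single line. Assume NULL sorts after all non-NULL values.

FULL OUTER JOIN keeps every row from both sides; unmatched rows get NULL for the other side's columns.
Matching on t1.auth_id <= t2.auth_id. A NULL in a compared column never satisfies the condition.
Matched pairs: 0; unmatched t1 rows kept: 7; unmatched t2 rows kept: 6.

(P1, NULL, 2, NULL); (P12, NULL, 2, NULL); (P28, NULL, 2, NULL); (P34, NULL, 2, NULL); (NULL, Dave, NULL, 8); (NULL, Omar, NULL, NULL); (NULL, Sara, NULL, 8); (NULL, Tom, NULL, 5); (NULL, Vik, NULL, 8); (NULL, Xin, NULL, 5); (NULL, NULL, 2, NULL); (NULL, NULL, NULL, 8); (NULL, NULL, NULL, NULL)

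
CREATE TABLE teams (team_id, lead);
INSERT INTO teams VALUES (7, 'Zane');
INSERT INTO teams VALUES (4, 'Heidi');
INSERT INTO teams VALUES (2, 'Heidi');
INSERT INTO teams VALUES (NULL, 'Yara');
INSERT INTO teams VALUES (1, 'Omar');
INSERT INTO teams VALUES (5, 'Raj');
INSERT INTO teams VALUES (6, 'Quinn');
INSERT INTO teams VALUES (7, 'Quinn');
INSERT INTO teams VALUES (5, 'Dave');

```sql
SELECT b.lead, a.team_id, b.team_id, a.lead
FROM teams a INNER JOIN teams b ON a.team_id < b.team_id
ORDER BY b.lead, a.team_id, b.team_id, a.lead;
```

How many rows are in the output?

26

INNER JOIN keeps only pairs where the ON condition holds.
Matching on a.team_id < b.team_id. A NULL in a compared column never satisfies the condition.
- a row (team_id=7): no match → dropped.
- a row (team_id=4): matches 5 b row(s) → 5 output row(s).
- a row (team_id=2): matches 6 b row(s) → 6 output row(s).
- a row (team_id=NULL): no match → dropped.
- a row (team_id=1): matches 7 b row(s) → 7 output row(s).
- a row (team_id=5): matches 3 b row(s) → 3 output row(s).
- a row (team_id=6): matches 2 b row(s) → 2 output row(s).
- a row (team_id=7): no match → dropped.
- a row (team_id=5): matches 3 b row(s) → 3 output row(s).
Total: 26 rows.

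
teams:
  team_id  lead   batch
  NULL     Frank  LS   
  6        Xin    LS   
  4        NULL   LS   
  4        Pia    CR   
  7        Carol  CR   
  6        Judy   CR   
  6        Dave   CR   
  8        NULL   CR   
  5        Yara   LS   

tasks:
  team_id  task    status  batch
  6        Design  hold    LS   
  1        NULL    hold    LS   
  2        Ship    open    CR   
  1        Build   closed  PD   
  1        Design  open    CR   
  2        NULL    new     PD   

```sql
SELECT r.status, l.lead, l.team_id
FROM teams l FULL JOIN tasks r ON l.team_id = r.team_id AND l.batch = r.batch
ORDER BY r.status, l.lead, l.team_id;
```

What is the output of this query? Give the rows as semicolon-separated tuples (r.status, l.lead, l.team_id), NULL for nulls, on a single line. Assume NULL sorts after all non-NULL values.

(closed, NULL, NULL); (hold, Xin, 6); (hold, NULL, NULL); (new, NULL, NULL); (open, NULL, NULL); (open, NULL, NULL); (NULL, Carol, 7); (NULL, Dave, 6); (NULL, Frank, NULL); (NULL, Judy, 6); (NULL, Pia, 4); (NULL, Yara, 5); (NULL, NULL, 4); (NULL, NULL, 8)

FULL OUTER JOIN keeps every row from both sides; unmatched rows get NULL for the other side's columns.
Matching on l.team_id = r.team_id AND l.batch = r.batch. A NULL in a compared column never satisfies the condition.
Matched pairs: 1; unmatched l rows kept: 8; unmatched r rows kept: 5.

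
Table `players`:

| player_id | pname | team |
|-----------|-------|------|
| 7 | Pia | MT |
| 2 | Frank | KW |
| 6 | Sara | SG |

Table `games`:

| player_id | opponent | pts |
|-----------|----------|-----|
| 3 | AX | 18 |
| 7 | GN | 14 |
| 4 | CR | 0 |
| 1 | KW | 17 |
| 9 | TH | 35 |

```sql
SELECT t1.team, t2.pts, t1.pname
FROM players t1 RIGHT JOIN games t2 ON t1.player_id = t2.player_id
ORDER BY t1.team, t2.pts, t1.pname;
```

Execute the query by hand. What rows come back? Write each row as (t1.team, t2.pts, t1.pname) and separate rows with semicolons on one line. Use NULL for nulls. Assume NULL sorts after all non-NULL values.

(MT, 14, Pia); (NULL, 0, NULL); (NULL, 17, NULL); (NULL, 18, NULL); (NULL, 35, NULL)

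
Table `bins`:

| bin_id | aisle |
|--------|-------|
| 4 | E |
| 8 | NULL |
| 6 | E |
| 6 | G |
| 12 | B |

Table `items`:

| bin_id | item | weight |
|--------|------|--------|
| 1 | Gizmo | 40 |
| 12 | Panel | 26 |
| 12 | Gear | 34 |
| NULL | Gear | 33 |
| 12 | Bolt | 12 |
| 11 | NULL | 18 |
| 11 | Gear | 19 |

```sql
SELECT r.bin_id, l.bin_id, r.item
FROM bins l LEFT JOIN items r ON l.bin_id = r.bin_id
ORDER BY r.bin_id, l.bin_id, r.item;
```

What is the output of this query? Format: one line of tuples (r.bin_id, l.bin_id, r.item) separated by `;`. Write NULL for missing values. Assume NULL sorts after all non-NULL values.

(12, 12, Bolt); (12, 12, Gear); (12, 12, Panel); (NULL, 4, NULL); (NULL, 6, NULL); (NULL, 6, NULL); (NULL, 8, NULL)

LEFT JOIN keeps every row from `bins`; unmatched rows get NULL for `items`'s columns.
Matching on l.bin_id = r.bin_id. A NULL in a compared column never satisfies the condition.
- l row (bin_id=4): no match → kept, r columns NULL.
- l row (bin_id=8): no match → kept, r columns NULL.
- l row (bin_id=6): no match → kept, r columns NULL.
- l row (bin_id=6): no match → kept, r columns NULL.
- l row (bin_id=12): matches 3 r row(s) → 3 output row(s).
After projecting and ordering:
r.bin_id | l.bin_id | r.item
12 | 12 | Bolt
12 | 12 | Gear
12 | 12 | Panel
NULL | 4 | NULL
NULL | 6 | NULL
NULL | 6 | NULL
NULL | 8 | NULL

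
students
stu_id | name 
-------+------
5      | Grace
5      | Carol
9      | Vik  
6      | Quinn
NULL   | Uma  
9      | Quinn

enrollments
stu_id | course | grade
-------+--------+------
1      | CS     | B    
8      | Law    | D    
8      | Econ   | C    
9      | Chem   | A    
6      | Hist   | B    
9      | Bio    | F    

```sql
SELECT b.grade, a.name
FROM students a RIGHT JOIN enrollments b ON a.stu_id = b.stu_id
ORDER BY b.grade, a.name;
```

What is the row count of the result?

8

RIGHT JOIN keeps every row from `enrollments`; unmatched rows get NULL for `students`'s columns.
Matching on a.stu_id = b.stu_id. A NULL in a compared column never satisfies the condition.
- a row (stu_id=5): no match.
- a row (stu_id=5): no match.
- a row (stu_id=9): matches 2 b row(s) → 2 output row(s).
- a row (stu_id=6): matches 1 b row(s) → 1 output row(s).
- a row (stu_id=NULL): no match.
- a row (stu_id=9): matches 2 b row(s) → 2 output row(s).
- plus 3 unmatched b row(s), each kept with NULL a columns.
Total: 5 matched + 3 padded = 8 rows.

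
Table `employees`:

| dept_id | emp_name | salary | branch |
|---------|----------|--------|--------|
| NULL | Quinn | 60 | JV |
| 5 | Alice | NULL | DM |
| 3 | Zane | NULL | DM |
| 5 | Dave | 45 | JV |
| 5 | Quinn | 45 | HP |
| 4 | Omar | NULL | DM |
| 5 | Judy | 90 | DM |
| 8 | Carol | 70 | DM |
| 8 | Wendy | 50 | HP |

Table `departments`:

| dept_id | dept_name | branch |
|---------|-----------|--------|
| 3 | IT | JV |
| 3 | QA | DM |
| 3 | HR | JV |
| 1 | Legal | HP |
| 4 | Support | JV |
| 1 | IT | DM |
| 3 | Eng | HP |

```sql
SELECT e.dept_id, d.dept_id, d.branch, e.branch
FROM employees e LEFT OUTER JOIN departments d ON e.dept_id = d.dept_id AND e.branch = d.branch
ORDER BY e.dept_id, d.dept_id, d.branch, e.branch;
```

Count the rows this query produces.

LEFT JOIN keeps every row from `employees`; unmatched rows get NULL for `departments`'s columns.
Matching on e.dept_id = d.dept_id AND e.branch = d.branch. A NULL in a compared column never satisfies the condition.
- e (dept_id=NULL, branch=JV) has no partner → padded with NULL.
- e (dept_id=5, branch=DM) has no partner → padded with NULL.
- e (dept_id=3, branch=DM) pairs with 1 row(s) of d.
- e (dept_id=5, branch=JV) has no partner → padded with NULL.
- e (dept_id=5, branch=HP) has no partner → padded with NULL.
- e (dept_id=4, branch=DM) has no partner → padded with NULL.
- e (dept_id=5, branch=DM) has no partner → padded with NULL.
- e (dept_id=8, branch=DM) has no partner → padded with NULL.
- e (dept_id=8, branch=HP) has no partner → padded with NULL.
Total: 1 matched + 8 padded = 9 rows.

9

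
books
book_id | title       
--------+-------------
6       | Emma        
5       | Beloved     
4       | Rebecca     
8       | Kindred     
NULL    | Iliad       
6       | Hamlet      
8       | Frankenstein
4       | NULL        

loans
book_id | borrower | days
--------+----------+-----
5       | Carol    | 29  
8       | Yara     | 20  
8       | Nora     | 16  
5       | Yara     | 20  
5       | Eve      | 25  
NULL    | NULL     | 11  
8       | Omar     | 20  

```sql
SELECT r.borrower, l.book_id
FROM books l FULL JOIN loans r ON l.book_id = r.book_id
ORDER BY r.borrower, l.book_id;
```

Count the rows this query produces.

15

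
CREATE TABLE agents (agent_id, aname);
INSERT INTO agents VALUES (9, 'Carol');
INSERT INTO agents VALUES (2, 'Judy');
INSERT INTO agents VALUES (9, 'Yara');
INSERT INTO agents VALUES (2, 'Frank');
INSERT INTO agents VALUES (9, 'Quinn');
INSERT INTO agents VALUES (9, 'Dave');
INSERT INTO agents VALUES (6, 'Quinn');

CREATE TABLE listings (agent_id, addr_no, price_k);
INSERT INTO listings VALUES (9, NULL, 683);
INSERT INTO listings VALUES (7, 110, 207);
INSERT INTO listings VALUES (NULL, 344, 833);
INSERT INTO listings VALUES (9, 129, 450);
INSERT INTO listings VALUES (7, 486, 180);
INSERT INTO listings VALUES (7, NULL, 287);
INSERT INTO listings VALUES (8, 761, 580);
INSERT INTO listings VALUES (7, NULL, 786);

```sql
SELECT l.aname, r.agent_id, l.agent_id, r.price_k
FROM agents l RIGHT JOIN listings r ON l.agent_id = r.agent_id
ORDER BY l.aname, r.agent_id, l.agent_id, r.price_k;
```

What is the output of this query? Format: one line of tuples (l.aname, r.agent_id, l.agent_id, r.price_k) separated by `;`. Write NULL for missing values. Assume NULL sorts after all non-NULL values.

RIGHT JOIN keeps every row from `listings`; unmatched rows get NULL for `agents`'s columns.
Matching on l.agent_id = r.agent_id. A NULL in a compared column never satisfies the condition.
Matched pairs: 8; unmatched r rows kept: 6.

(Carol, 9, 9, 450); (Carol, 9, 9, 683); (Dave, 9, 9, 450); (Dave, 9, 9, 683); (Quinn, 9, 9, 450); (Quinn, 9, 9, 683); (Yara, 9, 9, 450); (Yara, 9, 9, 683); (NULL, 7, NULL, 180); (NULL, 7, NULL, 207); (NULL, 7, NULL, 287); (NULL, 7, NULL, 786); (NULL, 8, NULL, 580); (NULL, NULL, NULL, 833)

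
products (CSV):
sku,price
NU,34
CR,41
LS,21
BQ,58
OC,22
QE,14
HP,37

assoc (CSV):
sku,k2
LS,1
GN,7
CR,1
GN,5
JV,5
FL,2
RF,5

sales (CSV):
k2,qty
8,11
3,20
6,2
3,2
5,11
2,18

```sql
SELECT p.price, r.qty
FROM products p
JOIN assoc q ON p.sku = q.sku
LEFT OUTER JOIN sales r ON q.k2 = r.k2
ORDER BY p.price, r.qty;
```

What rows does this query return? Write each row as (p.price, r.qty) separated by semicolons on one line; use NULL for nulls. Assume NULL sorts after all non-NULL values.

Step 1 — p INNER JOIN q on sku → 2 row(s).
Then LEFT JOIN `sales r` on k2: each of those 2 rows is kept; rows whose q.k2 has no match in r get NULL for r's columns.

(21, NULL); (41, NULL)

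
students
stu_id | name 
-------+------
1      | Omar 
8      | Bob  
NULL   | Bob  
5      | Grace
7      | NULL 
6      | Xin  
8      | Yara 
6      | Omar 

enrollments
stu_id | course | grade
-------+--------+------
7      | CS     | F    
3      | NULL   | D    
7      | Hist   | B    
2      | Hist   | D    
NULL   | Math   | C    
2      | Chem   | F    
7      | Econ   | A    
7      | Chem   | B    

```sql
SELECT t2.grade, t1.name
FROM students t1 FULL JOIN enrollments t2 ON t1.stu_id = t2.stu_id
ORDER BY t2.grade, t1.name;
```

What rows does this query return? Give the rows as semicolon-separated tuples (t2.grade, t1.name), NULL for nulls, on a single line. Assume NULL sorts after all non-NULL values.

FULL OUTER JOIN keeps every row from both sides; unmatched rows get NULL for the other side's columns.
Matching on t1.stu_id = t2.stu_id. A NULL in a compared column never satisfies the condition.
- t1 (stu_id=1) has no partner → padded with NULL.
- t1 (stu_id=8) has no partner → padded with NULL.
- t1 (stu_id=NULL) has no partner → padded with NULL.
- t1 (stu_id=5) has no partner → padded with NULL.
- t1 (stu_id=7) pairs with 4 row(s) of t2.
- t1 (stu_id=6) has no partner → padded with NULL.
- t1 (stu_id=8) has no partner → padded with NULL.
- t1 (stu_id=6) has no partner → padded with NULL.
- 4 row(s) from t2 found no t1 partner → padded with NULL.

(A, NULL); (B, NULL); (B, NULL); (C, NULL); (D, NULL); (D, NULL); (F, NULL); (F, NULL); (NULL, Bob); (NULL, Bob); (NULL, Grace); (NULL, Omar); (NULL, Omar); (NULL, Xin); (NULL, Yara)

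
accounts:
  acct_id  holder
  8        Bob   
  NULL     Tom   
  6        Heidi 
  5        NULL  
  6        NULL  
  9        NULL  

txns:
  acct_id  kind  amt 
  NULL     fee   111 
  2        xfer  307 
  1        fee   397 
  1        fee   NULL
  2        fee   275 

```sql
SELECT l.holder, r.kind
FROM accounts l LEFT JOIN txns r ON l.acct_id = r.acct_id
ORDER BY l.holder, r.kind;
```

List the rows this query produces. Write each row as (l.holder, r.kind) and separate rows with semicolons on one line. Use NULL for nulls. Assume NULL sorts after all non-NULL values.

(Bob, NULL); (Heidi, NULL); (Tom, NULL); (NULL, NULL); (NULL, NULL); (NULL, NULL)

LEFT JOIN keeps every row from `accounts`; unmatched rows get NULL for `txns`'s columns.
Matching on l.acct_id = r.acct_id. A NULL in a compared column never satisfies the condition.
- l (acct_id=8) has no partner → padded with NULL.
- l (acct_id=NULL) has no partner → padded with NULL.
- l (acct_id=6) has no partner → padded with NULL.
- l (acct_id=5) has no partner → padded with NULL.
- l (acct_id=6) has no partner → padded with NULL.
- l (acct_id=9) has no partner → padded with NULL.
After projecting and ordering:
l.holder | r.kind
Bob | NULL
Heidi | NULL
Tom | NULL
NULL | NULL
NULL | NULL
NULL | NULL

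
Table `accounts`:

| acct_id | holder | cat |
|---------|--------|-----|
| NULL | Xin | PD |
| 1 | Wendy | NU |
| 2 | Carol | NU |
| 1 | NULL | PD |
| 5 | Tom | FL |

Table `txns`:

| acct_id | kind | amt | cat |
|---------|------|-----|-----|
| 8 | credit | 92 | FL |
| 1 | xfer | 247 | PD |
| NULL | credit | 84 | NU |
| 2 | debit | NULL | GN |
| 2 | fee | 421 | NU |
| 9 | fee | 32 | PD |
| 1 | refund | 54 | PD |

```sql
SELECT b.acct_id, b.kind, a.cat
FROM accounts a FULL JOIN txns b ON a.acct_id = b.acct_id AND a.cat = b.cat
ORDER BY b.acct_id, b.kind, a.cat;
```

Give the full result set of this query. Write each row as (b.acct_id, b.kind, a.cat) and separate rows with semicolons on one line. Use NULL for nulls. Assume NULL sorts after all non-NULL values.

FULL OUTER JOIN keeps every row from both sides; unmatched rows get NULL for the other side's columns.
Matching on a.acct_id = b.acct_id AND a.cat = b.cat. A NULL in a compared column never satisfies the condition.
- a[0] acct_id=NULL, cat=PD → no match; kept with NULLs on the b side.
- a[1] acct_id=1, cat=NU → no match; kept with NULLs on the b side.
- a[2] acct_id=2, cat=NU → 1 match(es) in b → 1 row(s).
- a[3] acct_id=1, cat=PD → 2 match(es) in b → 2 row(s).
- a[4] acct_id=5, cat=FL → no match; kept with NULLs on the b side.
- 4 row(s) from b found no a partner → padded with NULL.
After projecting and ordering:
b.acct_id | b.kind | a.cat
1 | refund | PD
1 | xfer | PD
2 | debit | NULL
2 | fee | NU
8 | credit | NULL
9 | fee | NULL
NULL | credit | NULL
NULL | NULL | FL
NULL | NULL | NU
NULL | NULL | PD

(1, refund, PD); (1, xfer, PD); (2, debit, NULL); (2, fee, NU); (8, credit, NULL); (9, fee, NULL); (NULL, credit, NULL); (NULL, NULL, FL); (NULL, NULL, NU); (NULL, NULL, PD)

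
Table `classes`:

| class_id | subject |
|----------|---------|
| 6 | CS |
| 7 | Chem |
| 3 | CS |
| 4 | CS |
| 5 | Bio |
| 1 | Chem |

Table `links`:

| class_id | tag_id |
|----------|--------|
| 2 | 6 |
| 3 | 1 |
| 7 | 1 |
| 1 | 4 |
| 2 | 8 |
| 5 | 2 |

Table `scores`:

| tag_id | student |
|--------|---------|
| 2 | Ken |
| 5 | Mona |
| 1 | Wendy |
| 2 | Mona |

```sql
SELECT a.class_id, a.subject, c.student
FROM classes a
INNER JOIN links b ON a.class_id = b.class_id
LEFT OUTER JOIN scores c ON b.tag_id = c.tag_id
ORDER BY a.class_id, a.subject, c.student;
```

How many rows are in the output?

5

Step 1 — a INNER JOIN b on class_id → 4 row(s).
Then LEFT JOIN `scores c` on tag_id: each of those 4 rows is kept; rows whose b.tag_id has no match in c get NULL for c's columns.
Result: 5 row(s).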